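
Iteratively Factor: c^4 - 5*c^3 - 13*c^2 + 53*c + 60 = (c + 3)*(c^3 - 8*c^2 + 11*c + 20) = (c - 4)*(c + 3)*(c^2 - 4*c - 5) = (c - 5)*(c - 4)*(c + 3)*(c + 1)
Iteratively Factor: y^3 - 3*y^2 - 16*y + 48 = (y - 4)*(y^2 + y - 12) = (y - 4)*(y + 4)*(y - 3)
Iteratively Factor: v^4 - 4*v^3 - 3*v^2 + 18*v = (v)*(v^3 - 4*v^2 - 3*v + 18) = v*(v + 2)*(v^2 - 6*v + 9) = v*(v - 3)*(v + 2)*(v - 3)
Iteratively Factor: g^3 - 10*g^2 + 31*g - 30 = (g - 5)*(g^2 - 5*g + 6) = (g - 5)*(g - 2)*(g - 3)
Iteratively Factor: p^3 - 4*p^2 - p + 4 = (p - 4)*(p^2 - 1) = (p - 4)*(p + 1)*(p - 1)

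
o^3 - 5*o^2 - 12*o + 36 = (o - 6)*(o - 2)*(o + 3)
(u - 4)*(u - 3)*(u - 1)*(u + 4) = u^4 - 4*u^3 - 13*u^2 + 64*u - 48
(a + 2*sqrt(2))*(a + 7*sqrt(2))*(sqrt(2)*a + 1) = sqrt(2)*a^3 + 19*a^2 + 37*sqrt(2)*a + 28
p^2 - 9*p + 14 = (p - 7)*(p - 2)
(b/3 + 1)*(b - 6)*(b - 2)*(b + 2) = b^4/3 - b^3 - 22*b^2/3 + 4*b + 24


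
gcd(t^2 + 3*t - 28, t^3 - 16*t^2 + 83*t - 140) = t - 4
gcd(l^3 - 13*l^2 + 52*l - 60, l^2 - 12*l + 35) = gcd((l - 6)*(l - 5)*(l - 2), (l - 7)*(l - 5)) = l - 5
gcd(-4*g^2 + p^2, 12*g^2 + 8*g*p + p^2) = 2*g + p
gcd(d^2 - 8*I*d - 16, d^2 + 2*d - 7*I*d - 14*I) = 1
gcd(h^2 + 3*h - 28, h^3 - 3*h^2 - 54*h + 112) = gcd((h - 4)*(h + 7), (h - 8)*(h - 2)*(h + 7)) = h + 7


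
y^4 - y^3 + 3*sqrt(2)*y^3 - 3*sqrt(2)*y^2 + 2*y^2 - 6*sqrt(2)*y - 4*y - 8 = (y - 2)*(y + 1)*(y + sqrt(2))*(y + 2*sqrt(2))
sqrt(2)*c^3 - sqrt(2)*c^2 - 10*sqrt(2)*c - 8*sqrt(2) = (c - 4)*(c + 2)*(sqrt(2)*c + sqrt(2))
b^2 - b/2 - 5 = (b - 5/2)*(b + 2)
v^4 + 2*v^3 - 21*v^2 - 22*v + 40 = (v - 4)*(v - 1)*(v + 2)*(v + 5)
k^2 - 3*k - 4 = (k - 4)*(k + 1)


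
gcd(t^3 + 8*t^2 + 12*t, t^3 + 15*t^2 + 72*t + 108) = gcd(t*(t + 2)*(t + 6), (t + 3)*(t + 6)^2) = t + 6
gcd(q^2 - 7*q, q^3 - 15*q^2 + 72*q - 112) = q - 7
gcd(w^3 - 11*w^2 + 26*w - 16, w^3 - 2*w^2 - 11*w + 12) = w - 1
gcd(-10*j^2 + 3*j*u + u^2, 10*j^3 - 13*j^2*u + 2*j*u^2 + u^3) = -10*j^2 + 3*j*u + u^2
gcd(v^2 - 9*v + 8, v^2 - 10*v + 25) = 1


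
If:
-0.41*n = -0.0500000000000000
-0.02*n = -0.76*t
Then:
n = 0.12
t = 0.00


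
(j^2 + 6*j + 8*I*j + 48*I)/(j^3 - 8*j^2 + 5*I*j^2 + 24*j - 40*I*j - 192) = (j + 6)/(j^2 - j*(8 + 3*I) + 24*I)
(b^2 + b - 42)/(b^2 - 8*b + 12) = (b + 7)/(b - 2)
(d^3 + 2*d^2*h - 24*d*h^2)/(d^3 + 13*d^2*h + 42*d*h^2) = (d - 4*h)/(d + 7*h)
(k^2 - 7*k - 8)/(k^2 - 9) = (k^2 - 7*k - 8)/(k^2 - 9)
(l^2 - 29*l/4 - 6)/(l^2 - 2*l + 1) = (l^2 - 29*l/4 - 6)/(l^2 - 2*l + 1)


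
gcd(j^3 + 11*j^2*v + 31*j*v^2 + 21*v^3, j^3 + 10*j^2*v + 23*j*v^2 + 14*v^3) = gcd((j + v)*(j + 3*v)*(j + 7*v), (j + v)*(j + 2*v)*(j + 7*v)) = j^2 + 8*j*v + 7*v^2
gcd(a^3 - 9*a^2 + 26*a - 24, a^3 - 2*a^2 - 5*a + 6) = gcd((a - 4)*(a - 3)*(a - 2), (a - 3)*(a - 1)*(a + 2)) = a - 3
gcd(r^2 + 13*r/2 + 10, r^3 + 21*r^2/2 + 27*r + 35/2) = r + 5/2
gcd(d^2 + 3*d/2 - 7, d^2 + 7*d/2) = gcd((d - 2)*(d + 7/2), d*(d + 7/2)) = d + 7/2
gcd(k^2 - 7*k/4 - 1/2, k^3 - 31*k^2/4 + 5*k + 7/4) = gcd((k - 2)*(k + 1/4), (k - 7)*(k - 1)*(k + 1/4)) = k + 1/4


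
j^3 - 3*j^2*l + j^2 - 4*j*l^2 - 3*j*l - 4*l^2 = (j + 1)*(j - 4*l)*(j + l)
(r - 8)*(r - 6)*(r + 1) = r^3 - 13*r^2 + 34*r + 48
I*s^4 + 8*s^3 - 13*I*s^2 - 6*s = s*(s - 6*I)*(s - I)*(I*s + 1)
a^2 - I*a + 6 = (a - 3*I)*(a + 2*I)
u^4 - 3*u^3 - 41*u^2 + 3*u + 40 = (u - 8)*(u - 1)*(u + 1)*(u + 5)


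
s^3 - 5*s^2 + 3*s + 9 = (s - 3)^2*(s + 1)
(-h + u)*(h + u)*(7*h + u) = -7*h^3 - h^2*u + 7*h*u^2 + u^3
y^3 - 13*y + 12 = (y - 3)*(y - 1)*(y + 4)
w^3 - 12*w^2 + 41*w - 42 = (w - 7)*(w - 3)*(w - 2)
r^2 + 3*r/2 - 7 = (r - 2)*(r + 7/2)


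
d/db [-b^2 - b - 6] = -2*b - 1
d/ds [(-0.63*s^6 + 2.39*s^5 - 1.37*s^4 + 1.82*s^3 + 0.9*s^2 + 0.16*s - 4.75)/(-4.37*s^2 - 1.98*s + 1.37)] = (11.0124*s^7 - 25.0959*s^6 - 12.1336*s^5 + 16.5559*s^4 - 14.7148*s^3 + 6.3974*s^2 - 39.049*s - 9.1858)/(19.0969*s^4 + 17.3052*s^3 - 8.0534*s^2 - 5.4252*s + 1.8769)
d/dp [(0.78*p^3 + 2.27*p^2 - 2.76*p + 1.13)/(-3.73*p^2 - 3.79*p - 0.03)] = (-2.9094*p^4 - 5.9124*p^3 - 18.9683*p^2 + 8.2936*p + 4.3655)/(13.9129*p^4 + 28.2734*p^3 + 14.5879*p^2 + 0.2274*p + 0.0009)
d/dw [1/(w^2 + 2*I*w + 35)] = 2*(-w - I)/(w^2 + 2*I*w + 35)^2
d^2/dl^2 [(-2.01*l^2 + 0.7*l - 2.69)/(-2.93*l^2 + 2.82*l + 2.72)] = (21.196792*l^3 + 234.673662*l^2 - 166.830684*l + 126.140488)/(25.153757*l^6 - 72.628254*l^5 - 0.151188000000019*l^4 + 112.419864*l^3 + 0.140352000000021*l^2 - 62.590464*l - 20.123648)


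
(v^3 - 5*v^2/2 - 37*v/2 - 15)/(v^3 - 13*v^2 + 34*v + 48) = (v + 5/2)/(v - 8)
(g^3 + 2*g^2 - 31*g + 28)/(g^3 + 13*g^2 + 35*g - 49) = (g - 4)/(g + 7)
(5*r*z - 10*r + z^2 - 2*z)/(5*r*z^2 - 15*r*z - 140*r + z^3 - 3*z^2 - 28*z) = (z - 2)/(z^2 - 3*z - 28)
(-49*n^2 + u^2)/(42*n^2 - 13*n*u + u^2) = (7*n + u)/(-6*n + u)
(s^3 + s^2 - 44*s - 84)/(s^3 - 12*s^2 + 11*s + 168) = (s^2 + 8*s + 12)/(s^2 - 5*s - 24)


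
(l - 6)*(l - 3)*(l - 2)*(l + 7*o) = l^4 + 7*l^3*o - 11*l^3 - 77*l^2*o + 36*l^2 + 252*l*o - 36*l - 252*o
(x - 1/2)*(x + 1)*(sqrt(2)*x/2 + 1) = sqrt(2)*x^3/2 + sqrt(2)*x^2/4 + x^2 - sqrt(2)*x/4 + x/2 - 1/2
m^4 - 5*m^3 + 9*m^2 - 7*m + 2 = (m - 2)*(m - 1)^3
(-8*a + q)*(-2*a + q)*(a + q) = 16*a^3 + 6*a^2*q - 9*a*q^2 + q^3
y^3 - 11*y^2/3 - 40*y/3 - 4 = (y - 6)*(y + 1/3)*(y + 2)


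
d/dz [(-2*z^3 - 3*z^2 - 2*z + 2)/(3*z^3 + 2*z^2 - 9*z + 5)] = (5*z^4 + 48*z^3 - 17*z^2 - 38*z + 8)/(9*z^6 + 12*z^5 - 50*z^4 - 6*z^3 + 101*z^2 - 90*z + 25)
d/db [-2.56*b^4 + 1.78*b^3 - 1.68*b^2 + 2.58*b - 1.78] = -10.24*b^3 + 5.34*b^2 - 3.36*b + 2.58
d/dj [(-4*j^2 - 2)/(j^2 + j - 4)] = 2*(-2*j^2 + 18*j + 1)/(j^4 + 2*j^3 - 7*j^2 - 8*j + 16)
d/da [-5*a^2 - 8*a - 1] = -10*a - 8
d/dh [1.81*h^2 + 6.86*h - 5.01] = 3.62*h + 6.86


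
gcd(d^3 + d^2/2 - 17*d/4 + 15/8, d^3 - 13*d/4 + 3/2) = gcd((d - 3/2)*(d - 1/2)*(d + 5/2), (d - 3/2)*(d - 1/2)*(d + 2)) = d^2 - 2*d + 3/4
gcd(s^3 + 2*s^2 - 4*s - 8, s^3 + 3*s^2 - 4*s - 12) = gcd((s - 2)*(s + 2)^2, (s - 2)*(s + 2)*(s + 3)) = s^2 - 4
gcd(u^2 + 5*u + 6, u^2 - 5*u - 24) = u + 3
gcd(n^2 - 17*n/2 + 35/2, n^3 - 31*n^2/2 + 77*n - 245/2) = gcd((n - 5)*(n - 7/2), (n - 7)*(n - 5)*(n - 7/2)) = n^2 - 17*n/2 + 35/2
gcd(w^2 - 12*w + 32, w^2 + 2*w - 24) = w - 4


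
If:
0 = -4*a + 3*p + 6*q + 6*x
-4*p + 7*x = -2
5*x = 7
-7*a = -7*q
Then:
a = -69/8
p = 59/20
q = -69/8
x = 7/5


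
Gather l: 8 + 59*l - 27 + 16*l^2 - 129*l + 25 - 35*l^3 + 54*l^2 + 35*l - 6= -35*l^3 + 70*l^2 - 35*l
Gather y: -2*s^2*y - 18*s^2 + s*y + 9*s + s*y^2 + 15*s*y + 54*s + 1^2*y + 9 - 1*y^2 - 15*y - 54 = -18*s^2 + 63*s + y^2*(s - 1) + y*(-2*s^2 + 16*s - 14) - 45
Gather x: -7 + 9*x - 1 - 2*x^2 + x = -2*x^2 + 10*x - 8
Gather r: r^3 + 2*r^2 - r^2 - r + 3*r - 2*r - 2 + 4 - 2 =r^3 + r^2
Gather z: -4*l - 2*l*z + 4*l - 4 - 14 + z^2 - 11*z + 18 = z^2 + z*(-2*l - 11)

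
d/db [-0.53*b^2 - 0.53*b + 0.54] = -1.06*b - 0.53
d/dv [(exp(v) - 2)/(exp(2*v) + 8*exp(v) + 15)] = (-2*(exp(v) - 2)*(exp(v) + 4) + exp(2*v) + 8*exp(v) + 15)*exp(v)/(exp(2*v) + 8*exp(v) + 15)^2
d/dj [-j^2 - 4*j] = -2*j - 4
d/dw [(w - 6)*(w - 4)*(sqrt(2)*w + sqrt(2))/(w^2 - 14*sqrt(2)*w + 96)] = sqrt(2)*(-2*(w - 6)*(w - 4)*(w + 1)*(w - 7*sqrt(2)) + (w^2 - 14*sqrt(2)*w + 96)*((w - 6)*(w - 4) + (w - 6)*(w + 1) + (w - 4)*(w + 1)))/(w^2 - 14*sqrt(2)*w + 96)^2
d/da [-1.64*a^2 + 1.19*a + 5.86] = 1.19 - 3.28*a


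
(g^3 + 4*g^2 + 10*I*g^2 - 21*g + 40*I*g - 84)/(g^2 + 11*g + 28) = (g^2 + 10*I*g - 21)/(g + 7)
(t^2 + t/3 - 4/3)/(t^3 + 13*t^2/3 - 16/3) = 1/(t + 4)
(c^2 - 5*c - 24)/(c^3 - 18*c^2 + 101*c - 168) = (c + 3)/(c^2 - 10*c + 21)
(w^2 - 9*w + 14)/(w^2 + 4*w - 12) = (w - 7)/(w + 6)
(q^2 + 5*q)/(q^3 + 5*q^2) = 1/q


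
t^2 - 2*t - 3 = (t - 3)*(t + 1)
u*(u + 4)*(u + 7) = u^3 + 11*u^2 + 28*u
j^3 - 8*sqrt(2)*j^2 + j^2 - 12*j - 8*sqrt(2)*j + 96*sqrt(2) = (j - 3)*(j + 4)*(j - 8*sqrt(2))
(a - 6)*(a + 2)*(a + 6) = a^3 + 2*a^2 - 36*a - 72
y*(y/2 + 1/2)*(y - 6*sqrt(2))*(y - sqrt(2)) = y^4/2 - 7*sqrt(2)*y^3/2 + y^3/2 - 7*sqrt(2)*y^2/2 + 6*y^2 + 6*y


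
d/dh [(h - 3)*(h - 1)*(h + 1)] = 3*h^2 - 6*h - 1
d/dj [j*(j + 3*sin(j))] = 3*j*cos(j) + 2*j + 3*sin(j)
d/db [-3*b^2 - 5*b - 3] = -6*b - 5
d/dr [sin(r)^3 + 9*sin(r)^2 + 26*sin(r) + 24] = (3*sin(r)^2 + 18*sin(r) + 26)*cos(r)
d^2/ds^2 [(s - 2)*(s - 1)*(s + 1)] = 6*s - 4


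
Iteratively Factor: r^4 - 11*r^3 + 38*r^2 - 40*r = (r)*(r^3 - 11*r^2 + 38*r - 40) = r*(r - 2)*(r^2 - 9*r + 20) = r*(r - 5)*(r - 2)*(r - 4)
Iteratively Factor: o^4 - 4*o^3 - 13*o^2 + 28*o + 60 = (o + 2)*(o^3 - 6*o^2 - o + 30) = (o - 5)*(o + 2)*(o^2 - o - 6) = (o - 5)*(o - 3)*(o + 2)*(o + 2)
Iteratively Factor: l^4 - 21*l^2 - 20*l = (l)*(l^3 - 21*l - 20) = l*(l - 5)*(l^2 + 5*l + 4) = l*(l - 5)*(l + 4)*(l + 1)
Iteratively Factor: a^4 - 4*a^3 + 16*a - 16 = (a - 2)*(a^3 - 2*a^2 - 4*a + 8) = (a - 2)*(a + 2)*(a^2 - 4*a + 4) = (a - 2)^2*(a + 2)*(a - 2)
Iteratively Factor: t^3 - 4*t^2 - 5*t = (t)*(t^2 - 4*t - 5) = t*(t - 5)*(t + 1)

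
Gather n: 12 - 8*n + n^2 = n^2 - 8*n + 12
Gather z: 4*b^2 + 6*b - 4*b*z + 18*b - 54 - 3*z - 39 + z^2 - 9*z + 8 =4*b^2 + 24*b + z^2 + z*(-4*b - 12) - 85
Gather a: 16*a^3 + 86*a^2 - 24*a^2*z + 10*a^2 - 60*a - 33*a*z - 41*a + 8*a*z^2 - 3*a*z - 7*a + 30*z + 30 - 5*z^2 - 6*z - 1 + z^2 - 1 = 16*a^3 + a^2*(96 - 24*z) + a*(8*z^2 - 36*z - 108) - 4*z^2 + 24*z + 28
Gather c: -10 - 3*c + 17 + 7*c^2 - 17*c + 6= 7*c^2 - 20*c + 13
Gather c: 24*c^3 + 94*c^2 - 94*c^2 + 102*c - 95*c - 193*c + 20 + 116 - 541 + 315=24*c^3 - 186*c - 90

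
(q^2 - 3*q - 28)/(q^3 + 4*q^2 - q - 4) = (q - 7)/(q^2 - 1)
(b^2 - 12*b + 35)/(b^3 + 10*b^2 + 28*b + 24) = (b^2 - 12*b + 35)/(b^3 + 10*b^2 + 28*b + 24)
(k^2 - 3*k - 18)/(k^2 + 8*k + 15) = (k - 6)/(k + 5)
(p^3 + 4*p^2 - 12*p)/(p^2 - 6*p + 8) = p*(p + 6)/(p - 4)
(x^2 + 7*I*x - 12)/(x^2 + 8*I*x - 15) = (x + 4*I)/(x + 5*I)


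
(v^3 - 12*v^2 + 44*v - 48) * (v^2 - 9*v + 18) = v^5 - 21*v^4 + 170*v^3 - 660*v^2 + 1224*v - 864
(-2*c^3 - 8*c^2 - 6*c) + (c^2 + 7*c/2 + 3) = -2*c^3 - 7*c^2 - 5*c/2 + 3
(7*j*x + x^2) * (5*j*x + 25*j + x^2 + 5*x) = 35*j^2*x^2 + 175*j^2*x + 12*j*x^3 + 60*j*x^2 + x^4 + 5*x^3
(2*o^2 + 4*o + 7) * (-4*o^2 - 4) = -8*o^4 - 16*o^3 - 36*o^2 - 16*o - 28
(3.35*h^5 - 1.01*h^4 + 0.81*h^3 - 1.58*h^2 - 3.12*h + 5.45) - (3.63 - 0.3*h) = 3.35*h^5 - 1.01*h^4 + 0.81*h^3 - 1.58*h^2 - 2.82*h + 1.82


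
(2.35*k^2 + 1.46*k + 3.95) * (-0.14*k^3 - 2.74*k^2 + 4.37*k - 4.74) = -0.329*k^5 - 6.6434*k^4 + 5.7161*k^3 - 15.5818*k^2 + 10.3411*k - 18.723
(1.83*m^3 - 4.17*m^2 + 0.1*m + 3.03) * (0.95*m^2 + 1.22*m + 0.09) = 1.7385*m^5 - 1.7289*m^4 - 4.8277*m^3 + 2.6252*m^2 + 3.7056*m + 0.2727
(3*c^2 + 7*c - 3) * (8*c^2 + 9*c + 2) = 24*c^4 + 83*c^3 + 45*c^2 - 13*c - 6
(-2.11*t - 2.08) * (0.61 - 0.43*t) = 0.9073*t^2 - 0.3927*t - 1.2688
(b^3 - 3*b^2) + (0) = b^3 - 3*b^2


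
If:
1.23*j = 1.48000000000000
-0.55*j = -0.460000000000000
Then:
No Solution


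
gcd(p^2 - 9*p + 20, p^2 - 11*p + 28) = p - 4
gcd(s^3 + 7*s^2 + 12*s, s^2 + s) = s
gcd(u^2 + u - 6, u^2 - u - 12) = u + 3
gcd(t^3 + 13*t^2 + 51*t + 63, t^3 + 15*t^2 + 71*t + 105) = t^2 + 10*t + 21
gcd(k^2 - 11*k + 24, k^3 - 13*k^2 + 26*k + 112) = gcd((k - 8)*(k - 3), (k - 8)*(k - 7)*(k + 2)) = k - 8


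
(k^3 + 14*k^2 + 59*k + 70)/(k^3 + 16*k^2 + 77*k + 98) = (k + 5)/(k + 7)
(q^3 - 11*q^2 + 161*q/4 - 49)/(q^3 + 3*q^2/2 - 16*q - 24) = (4*q^2 - 28*q + 49)/(2*(2*q^2 + 11*q + 12))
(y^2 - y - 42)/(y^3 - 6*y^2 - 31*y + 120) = (y^2 - y - 42)/(y^3 - 6*y^2 - 31*y + 120)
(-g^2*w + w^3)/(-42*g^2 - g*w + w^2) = w*(g^2 - w^2)/(42*g^2 + g*w - w^2)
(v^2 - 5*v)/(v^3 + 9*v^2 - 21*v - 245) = v/(v^2 + 14*v + 49)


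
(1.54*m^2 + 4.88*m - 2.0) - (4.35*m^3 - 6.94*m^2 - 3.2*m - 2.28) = -4.35*m^3 + 8.48*m^2 + 8.08*m + 0.28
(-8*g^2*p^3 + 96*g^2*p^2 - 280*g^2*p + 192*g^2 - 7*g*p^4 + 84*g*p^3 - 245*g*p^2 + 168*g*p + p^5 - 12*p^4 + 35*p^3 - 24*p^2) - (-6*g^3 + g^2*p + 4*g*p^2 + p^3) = 6*g^3 - 8*g^2*p^3 + 96*g^2*p^2 - 281*g^2*p + 192*g^2 - 7*g*p^4 + 84*g*p^3 - 249*g*p^2 + 168*g*p + p^5 - 12*p^4 + 34*p^3 - 24*p^2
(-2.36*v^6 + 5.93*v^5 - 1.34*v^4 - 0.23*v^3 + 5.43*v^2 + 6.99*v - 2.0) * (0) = 0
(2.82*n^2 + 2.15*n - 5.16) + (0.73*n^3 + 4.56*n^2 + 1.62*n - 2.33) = 0.73*n^3 + 7.38*n^2 + 3.77*n - 7.49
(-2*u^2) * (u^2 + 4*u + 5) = -2*u^4 - 8*u^3 - 10*u^2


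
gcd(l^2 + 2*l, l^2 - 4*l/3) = l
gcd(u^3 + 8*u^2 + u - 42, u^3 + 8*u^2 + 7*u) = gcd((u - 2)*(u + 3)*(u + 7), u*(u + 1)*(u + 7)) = u + 7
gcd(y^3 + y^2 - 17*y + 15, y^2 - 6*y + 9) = y - 3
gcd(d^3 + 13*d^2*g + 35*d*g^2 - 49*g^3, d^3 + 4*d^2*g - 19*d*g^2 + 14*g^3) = d^2 + 6*d*g - 7*g^2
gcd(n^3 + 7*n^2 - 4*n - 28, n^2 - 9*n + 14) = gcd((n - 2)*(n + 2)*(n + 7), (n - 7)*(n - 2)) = n - 2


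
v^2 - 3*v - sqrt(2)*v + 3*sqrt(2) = (v - 3)*(v - sqrt(2))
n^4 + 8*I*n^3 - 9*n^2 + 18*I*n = n*(n - I)*(n + 3*I)*(n + 6*I)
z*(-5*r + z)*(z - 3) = -5*r*z^2 + 15*r*z + z^3 - 3*z^2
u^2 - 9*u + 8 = (u - 8)*(u - 1)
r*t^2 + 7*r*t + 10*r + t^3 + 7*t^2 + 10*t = (r + t)*(t + 2)*(t + 5)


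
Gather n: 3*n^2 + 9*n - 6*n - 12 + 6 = 3*n^2 + 3*n - 6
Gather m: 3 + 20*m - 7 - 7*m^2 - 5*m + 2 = -7*m^2 + 15*m - 2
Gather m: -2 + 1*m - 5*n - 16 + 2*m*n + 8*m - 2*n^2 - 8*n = m*(2*n + 9) - 2*n^2 - 13*n - 18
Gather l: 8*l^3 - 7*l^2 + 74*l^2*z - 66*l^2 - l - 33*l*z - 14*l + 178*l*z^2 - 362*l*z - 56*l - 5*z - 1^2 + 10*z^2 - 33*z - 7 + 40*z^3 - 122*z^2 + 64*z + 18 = 8*l^3 + l^2*(74*z - 73) + l*(178*z^2 - 395*z - 71) + 40*z^3 - 112*z^2 + 26*z + 10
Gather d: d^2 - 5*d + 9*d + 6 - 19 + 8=d^2 + 4*d - 5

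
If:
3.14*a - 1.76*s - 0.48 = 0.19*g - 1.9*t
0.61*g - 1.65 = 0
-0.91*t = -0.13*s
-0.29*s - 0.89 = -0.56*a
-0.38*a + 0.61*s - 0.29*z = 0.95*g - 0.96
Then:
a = -13.46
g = 2.70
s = -29.06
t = -4.15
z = -49.05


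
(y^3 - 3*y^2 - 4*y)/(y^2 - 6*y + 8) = y*(y + 1)/(y - 2)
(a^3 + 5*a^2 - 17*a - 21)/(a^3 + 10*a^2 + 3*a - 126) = (a + 1)/(a + 6)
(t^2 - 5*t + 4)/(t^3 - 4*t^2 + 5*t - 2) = (t - 4)/(t^2 - 3*t + 2)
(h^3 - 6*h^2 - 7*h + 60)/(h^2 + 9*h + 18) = (h^2 - 9*h + 20)/(h + 6)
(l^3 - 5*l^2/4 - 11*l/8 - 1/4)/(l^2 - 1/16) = 2*(2*l^2 - 3*l - 2)/(4*l - 1)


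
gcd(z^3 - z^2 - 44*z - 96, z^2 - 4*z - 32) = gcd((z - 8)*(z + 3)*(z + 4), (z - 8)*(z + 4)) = z^2 - 4*z - 32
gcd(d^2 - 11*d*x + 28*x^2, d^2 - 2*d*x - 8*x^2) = -d + 4*x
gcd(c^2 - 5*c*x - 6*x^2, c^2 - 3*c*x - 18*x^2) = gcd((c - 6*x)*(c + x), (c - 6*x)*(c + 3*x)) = -c + 6*x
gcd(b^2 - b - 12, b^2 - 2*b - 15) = b + 3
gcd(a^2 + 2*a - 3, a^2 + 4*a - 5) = a - 1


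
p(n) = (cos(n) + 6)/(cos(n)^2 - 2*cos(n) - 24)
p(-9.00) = -0.24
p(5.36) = -0.27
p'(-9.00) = 0.00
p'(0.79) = 0.02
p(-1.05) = -0.26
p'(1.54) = 0.02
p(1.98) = -0.24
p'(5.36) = -0.03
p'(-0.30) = -0.01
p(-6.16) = -0.28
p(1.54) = -0.25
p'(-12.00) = 0.02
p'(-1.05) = -0.03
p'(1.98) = 0.01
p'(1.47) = 0.02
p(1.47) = -0.25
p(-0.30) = -0.28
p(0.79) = -0.27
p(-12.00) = -0.27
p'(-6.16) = 0.00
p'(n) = (2*sin(n)*cos(n) - 2*sin(n))*(cos(n) + 6)/(cos(n)^2 - 2*cos(n) - 24)^2 - sin(n)/(cos(n)^2 - 2*cos(n) - 24) = (cos(n)^2 + 12*cos(n) + 12)*sin(n)/(sin(n)^2 + 2*cos(n) + 23)^2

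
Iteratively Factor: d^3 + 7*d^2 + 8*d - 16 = (d + 4)*(d^2 + 3*d - 4) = (d - 1)*(d + 4)*(d + 4)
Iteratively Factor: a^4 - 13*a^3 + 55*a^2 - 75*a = (a - 5)*(a^3 - 8*a^2 + 15*a) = (a - 5)^2*(a^2 - 3*a) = (a - 5)^2*(a - 3)*(a)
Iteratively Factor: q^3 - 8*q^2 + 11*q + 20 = (q + 1)*(q^2 - 9*q + 20) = (q - 4)*(q + 1)*(q - 5)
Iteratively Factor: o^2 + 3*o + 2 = (o + 1)*(o + 2)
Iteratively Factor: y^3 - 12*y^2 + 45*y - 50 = (y - 2)*(y^2 - 10*y + 25) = (y - 5)*(y - 2)*(y - 5)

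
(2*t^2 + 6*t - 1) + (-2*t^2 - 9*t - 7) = -3*t - 8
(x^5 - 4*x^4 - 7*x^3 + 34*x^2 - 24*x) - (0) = x^5 - 4*x^4 - 7*x^3 + 34*x^2 - 24*x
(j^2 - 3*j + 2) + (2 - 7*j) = j^2 - 10*j + 4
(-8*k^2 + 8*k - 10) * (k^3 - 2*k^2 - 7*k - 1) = -8*k^5 + 24*k^4 + 30*k^3 - 28*k^2 + 62*k + 10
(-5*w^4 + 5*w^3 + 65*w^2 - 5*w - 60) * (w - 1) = -5*w^5 + 10*w^4 + 60*w^3 - 70*w^2 - 55*w + 60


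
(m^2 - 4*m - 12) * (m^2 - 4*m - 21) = m^4 - 8*m^3 - 17*m^2 + 132*m + 252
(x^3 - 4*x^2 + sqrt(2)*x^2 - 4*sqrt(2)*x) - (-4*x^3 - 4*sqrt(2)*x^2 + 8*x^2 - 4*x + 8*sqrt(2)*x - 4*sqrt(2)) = 5*x^3 - 12*x^2 + 5*sqrt(2)*x^2 - 12*sqrt(2)*x + 4*x + 4*sqrt(2)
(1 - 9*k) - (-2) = 3 - 9*k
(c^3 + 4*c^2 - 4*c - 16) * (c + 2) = c^4 + 6*c^3 + 4*c^2 - 24*c - 32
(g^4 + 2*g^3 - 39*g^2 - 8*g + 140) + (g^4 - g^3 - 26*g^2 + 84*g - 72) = 2*g^4 + g^3 - 65*g^2 + 76*g + 68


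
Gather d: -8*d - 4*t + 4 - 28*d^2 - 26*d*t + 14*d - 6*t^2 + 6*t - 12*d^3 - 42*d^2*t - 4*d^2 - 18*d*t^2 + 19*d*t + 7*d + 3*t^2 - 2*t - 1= -12*d^3 + d^2*(-42*t - 32) + d*(-18*t^2 - 7*t + 13) - 3*t^2 + 3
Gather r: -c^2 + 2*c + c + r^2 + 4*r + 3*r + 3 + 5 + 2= -c^2 + 3*c + r^2 + 7*r + 10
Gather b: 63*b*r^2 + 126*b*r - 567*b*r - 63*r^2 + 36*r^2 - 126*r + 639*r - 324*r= b*(63*r^2 - 441*r) - 27*r^2 + 189*r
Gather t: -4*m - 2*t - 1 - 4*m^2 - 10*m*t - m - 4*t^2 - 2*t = -4*m^2 - 5*m - 4*t^2 + t*(-10*m - 4) - 1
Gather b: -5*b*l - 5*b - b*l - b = b*(-6*l - 6)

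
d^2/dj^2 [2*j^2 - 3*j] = 4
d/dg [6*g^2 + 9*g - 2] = 12*g + 9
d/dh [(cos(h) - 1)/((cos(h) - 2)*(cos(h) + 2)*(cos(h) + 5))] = 2*(cos(h)^3 + cos(h)^2 - 5*cos(h) + 12)*sin(h)/((cos(h) - 2)^2*(cos(h) + 2)^2*(cos(h) + 5)^2)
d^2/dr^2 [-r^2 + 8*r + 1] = -2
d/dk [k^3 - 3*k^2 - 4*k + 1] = 3*k^2 - 6*k - 4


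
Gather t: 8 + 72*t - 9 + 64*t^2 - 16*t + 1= 64*t^2 + 56*t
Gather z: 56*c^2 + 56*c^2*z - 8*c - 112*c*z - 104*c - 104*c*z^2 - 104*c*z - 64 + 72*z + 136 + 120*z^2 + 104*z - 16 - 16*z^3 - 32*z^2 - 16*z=56*c^2 - 112*c - 16*z^3 + z^2*(88 - 104*c) + z*(56*c^2 - 216*c + 160) + 56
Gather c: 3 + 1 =4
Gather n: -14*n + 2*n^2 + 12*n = 2*n^2 - 2*n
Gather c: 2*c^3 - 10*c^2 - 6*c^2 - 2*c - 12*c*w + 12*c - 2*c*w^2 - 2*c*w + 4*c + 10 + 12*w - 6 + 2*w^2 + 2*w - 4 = 2*c^3 - 16*c^2 + c*(-2*w^2 - 14*w + 14) + 2*w^2 + 14*w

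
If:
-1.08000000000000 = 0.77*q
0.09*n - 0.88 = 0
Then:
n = 9.78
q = -1.40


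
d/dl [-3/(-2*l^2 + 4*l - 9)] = 12*(1 - l)/(2*l^2 - 4*l + 9)^2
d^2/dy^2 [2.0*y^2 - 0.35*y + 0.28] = 4.00000000000000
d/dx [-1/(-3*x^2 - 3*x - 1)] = 3*(-2*x - 1)/(3*x^2 + 3*x + 1)^2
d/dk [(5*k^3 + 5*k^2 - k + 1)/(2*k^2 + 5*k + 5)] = 2*(5*k^4 + 25*k^3 + 51*k^2 + 23*k - 5)/(4*k^4 + 20*k^3 + 45*k^2 + 50*k + 25)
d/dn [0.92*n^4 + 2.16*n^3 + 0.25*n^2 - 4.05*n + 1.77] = 3.68*n^3 + 6.48*n^2 + 0.5*n - 4.05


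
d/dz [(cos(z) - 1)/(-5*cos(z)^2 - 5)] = (sin(z)^2 + 2*cos(z))*sin(z)/(5*(cos(z)^2 + 1)^2)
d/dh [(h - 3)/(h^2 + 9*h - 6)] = (h^2 + 9*h - (h - 3)*(2*h + 9) - 6)/(h^2 + 9*h - 6)^2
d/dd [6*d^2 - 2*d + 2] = 12*d - 2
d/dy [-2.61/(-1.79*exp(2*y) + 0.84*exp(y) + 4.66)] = (2.1924 - 9.3438*exp(y))*exp(y)/(-1.79*exp(2*y) + 0.84*exp(y) + 4.66)^2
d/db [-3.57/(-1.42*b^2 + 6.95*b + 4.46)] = (24.8115 - 10.1388*b)/(-1.42*b^2 + 6.95*b + 4.46)^2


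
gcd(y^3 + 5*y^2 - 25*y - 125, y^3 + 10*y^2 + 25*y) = y^2 + 10*y + 25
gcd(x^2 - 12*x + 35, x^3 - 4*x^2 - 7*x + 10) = x - 5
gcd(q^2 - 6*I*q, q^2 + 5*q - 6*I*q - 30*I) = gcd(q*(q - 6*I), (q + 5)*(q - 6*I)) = q - 6*I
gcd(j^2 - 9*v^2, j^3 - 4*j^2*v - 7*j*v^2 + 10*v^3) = 1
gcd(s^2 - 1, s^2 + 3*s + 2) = s + 1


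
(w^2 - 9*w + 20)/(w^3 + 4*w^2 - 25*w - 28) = (w - 5)/(w^2 + 8*w + 7)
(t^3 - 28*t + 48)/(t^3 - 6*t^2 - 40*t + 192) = (t - 2)/(t - 8)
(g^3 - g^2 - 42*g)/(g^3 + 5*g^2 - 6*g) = (g - 7)/(g - 1)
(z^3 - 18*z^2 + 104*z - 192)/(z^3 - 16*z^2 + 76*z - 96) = (z - 4)/(z - 2)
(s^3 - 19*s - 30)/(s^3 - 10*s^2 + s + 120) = (s + 2)/(s - 8)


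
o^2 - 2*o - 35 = (o - 7)*(o + 5)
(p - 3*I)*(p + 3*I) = p^2 + 9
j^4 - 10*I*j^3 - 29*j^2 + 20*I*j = j*(j - 5*I)*(j - 4*I)*(j - I)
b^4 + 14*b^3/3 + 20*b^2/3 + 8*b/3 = b*(b + 2/3)*(b + 2)^2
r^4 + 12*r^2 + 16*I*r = r*(r - 4*I)*(r + 2*I)^2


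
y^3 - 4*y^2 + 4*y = y*(y - 2)^2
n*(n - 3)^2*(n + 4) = n^4 - 2*n^3 - 15*n^2 + 36*n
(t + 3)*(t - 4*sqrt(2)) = t^2 - 4*sqrt(2)*t + 3*t - 12*sqrt(2)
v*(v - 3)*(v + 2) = v^3 - v^2 - 6*v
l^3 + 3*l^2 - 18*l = l*(l - 3)*(l + 6)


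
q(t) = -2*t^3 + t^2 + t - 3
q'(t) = -6*t^2 + 2*t + 1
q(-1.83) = 10.78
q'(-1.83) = -22.75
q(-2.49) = 31.59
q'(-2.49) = -41.18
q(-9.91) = 2031.78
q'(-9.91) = -608.07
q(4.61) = -173.08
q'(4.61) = -117.29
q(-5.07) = 278.28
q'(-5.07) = -163.37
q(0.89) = -2.73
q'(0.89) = -1.97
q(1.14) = -3.52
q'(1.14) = -4.52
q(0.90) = -2.75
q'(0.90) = -2.06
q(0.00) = -3.00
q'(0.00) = 1.00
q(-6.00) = 459.00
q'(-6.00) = -227.00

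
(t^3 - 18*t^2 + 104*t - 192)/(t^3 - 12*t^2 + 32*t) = (t - 6)/t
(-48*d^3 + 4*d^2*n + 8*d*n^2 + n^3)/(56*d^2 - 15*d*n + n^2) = (-48*d^3 + 4*d^2*n + 8*d*n^2 + n^3)/(56*d^2 - 15*d*n + n^2)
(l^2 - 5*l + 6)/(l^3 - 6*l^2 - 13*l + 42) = (l - 3)/(l^2 - 4*l - 21)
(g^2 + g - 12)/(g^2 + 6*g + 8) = (g - 3)/(g + 2)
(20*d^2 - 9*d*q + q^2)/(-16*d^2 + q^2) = (-5*d + q)/(4*d + q)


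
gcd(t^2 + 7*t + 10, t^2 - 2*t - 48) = 1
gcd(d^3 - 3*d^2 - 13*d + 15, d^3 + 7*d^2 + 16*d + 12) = d + 3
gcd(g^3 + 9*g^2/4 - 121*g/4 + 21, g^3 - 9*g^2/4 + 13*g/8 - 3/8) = g - 3/4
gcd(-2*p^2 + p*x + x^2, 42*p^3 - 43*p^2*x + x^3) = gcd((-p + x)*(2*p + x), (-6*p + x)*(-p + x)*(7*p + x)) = -p + x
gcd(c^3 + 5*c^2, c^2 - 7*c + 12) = 1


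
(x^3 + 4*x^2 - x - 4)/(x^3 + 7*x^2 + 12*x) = (x^2 - 1)/(x*(x + 3))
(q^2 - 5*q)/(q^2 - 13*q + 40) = q/(q - 8)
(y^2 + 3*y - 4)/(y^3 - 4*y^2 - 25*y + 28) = 1/(y - 7)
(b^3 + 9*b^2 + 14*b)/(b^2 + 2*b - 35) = b*(b + 2)/(b - 5)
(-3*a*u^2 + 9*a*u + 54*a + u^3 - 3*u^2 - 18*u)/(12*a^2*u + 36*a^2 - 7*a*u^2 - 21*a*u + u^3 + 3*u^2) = (u - 6)/(-4*a + u)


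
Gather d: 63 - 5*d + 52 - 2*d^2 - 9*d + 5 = -2*d^2 - 14*d + 120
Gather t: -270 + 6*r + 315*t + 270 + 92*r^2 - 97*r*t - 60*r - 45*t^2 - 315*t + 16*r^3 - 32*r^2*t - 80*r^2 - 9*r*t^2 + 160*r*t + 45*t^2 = 16*r^3 + 12*r^2 - 9*r*t^2 - 54*r + t*(-32*r^2 + 63*r)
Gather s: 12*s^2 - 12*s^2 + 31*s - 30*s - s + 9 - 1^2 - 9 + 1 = 0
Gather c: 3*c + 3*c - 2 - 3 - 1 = 6*c - 6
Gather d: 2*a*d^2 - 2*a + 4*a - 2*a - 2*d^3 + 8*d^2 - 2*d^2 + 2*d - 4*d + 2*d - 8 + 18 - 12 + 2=-2*d^3 + d^2*(2*a + 6)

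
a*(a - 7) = a^2 - 7*a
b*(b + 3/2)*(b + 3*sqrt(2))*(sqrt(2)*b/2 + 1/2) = sqrt(2)*b^4/2 + 3*sqrt(2)*b^3/4 + 7*b^3/2 + 3*sqrt(2)*b^2/2 + 21*b^2/4 + 9*sqrt(2)*b/4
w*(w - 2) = w^2 - 2*w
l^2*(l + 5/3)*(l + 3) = l^4 + 14*l^3/3 + 5*l^2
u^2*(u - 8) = u^3 - 8*u^2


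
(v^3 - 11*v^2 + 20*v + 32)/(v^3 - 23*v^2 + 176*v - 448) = (v^2 - 3*v - 4)/(v^2 - 15*v + 56)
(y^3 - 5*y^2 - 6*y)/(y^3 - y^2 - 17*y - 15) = y*(y - 6)/(y^2 - 2*y - 15)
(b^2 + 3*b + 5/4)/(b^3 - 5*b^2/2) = (4*b^2 + 12*b + 5)/(2*b^2*(2*b - 5))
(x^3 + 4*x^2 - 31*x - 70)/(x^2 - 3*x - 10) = x + 7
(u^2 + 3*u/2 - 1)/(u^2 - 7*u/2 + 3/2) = (u + 2)/(u - 3)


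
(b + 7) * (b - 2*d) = b^2 - 2*b*d + 7*b - 14*d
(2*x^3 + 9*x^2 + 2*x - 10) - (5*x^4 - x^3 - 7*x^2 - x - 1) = -5*x^4 + 3*x^3 + 16*x^2 + 3*x - 9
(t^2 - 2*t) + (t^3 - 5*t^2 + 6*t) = t^3 - 4*t^2 + 4*t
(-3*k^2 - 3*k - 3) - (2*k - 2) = -3*k^2 - 5*k - 1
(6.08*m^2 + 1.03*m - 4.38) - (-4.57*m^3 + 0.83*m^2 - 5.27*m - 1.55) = 4.57*m^3 + 5.25*m^2 + 6.3*m - 2.83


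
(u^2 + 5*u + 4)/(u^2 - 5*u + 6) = (u^2 + 5*u + 4)/(u^2 - 5*u + 6)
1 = 1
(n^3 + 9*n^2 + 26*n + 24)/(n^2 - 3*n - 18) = (n^2 + 6*n + 8)/(n - 6)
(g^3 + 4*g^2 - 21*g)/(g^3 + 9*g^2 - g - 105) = g/(g + 5)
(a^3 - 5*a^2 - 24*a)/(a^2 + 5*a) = (a^2 - 5*a - 24)/(a + 5)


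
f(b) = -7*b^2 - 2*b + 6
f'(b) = -14*b - 2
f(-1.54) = -7.52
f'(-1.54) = 19.56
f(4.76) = -162.12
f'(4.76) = -68.64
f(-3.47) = -71.35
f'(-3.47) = 46.58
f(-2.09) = -20.40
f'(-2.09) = 27.26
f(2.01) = -26.30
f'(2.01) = -30.14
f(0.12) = 5.66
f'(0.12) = -3.68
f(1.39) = -10.30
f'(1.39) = -21.46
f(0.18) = 5.41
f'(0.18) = -4.52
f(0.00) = 6.00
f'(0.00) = -2.00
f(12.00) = -1026.00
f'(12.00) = -170.00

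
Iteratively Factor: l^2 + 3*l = (l)*(l + 3)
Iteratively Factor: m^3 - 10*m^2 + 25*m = (m)*(m^2 - 10*m + 25) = m*(m - 5)*(m - 5)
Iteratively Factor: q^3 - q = (q - 1)*(q^2 + q) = q*(q - 1)*(q + 1)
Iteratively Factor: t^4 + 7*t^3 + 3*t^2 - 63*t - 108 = (t + 3)*(t^3 + 4*t^2 - 9*t - 36) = (t + 3)^2*(t^2 + t - 12) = (t + 3)^2*(t + 4)*(t - 3)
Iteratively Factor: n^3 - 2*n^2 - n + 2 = (n - 1)*(n^2 - n - 2) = (n - 2)*(n - 1)*(n + 1)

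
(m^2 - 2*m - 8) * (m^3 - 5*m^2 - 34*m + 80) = m^5 - 7*m^4 - 32*m^3 + 188*m^2 + 112*m - 640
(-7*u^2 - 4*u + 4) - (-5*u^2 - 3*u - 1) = -2*u^2 - u + 5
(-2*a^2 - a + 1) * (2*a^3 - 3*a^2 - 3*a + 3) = -4*a^5 + 4*a^4 + 11*a^3 - 6*a^2 - 6*a + 3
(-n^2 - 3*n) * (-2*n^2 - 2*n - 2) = 2*n^4 + 8*n^3 + 8*n^2 + 6*n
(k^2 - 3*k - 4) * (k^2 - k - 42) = k^4 - 4*k^3 - 43*k^2 + 130*k + 168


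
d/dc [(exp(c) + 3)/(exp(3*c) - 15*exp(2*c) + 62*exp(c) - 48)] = (-(exp(c) + 3)*(3*exp(2*c) - 30*exp(c) + 62) + exp(3*c) - 15*exp(2*c) + 62*exp(c) - 48)*exp(c)/(exp(3*c) - 15*exp(2*c) + 62*exp(c) - 48)^2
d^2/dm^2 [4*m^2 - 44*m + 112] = 8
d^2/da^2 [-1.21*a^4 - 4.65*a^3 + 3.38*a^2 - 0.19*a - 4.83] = -14.52*a^2 - 27.9*a + 6.76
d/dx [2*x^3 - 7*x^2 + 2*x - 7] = 6*x^2 - 14*x + 2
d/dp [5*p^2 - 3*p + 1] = 10*p - 3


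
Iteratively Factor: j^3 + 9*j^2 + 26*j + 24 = (j + 2)*(j^2 + 7*j + 12) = (j + 2)*(j + 3)*(j + 4)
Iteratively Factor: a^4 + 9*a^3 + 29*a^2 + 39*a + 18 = (a + 3)*(a^3 + 6*a^2 + 11*a + 6) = (a + 1)*(a + 3)*(a^2 + 5*a + 6) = (a + 1)*(a + 3)^2*(a + 2)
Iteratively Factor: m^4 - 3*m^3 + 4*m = (m - 2)*(m^3 - m^2 - 2*m) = (m - 2)*(m + 1)*(m^2 - 2*m) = (m - 2)^2*(m + 1)*(m)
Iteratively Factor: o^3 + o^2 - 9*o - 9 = (o + 3)*(o^2 - 2*o - 3) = (o - 3)*(o + 3)*(o + 1)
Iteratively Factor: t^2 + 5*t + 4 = (t + 1)*(t + 4)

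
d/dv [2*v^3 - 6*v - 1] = 6*v^2 - 6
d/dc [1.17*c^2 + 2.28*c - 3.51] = 2.34*c + 2.28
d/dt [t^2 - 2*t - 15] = 2*t - 2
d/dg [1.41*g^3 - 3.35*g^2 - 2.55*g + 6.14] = 4.23*g^2 - 6.7*g - 2.55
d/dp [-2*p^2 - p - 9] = -4*p - 1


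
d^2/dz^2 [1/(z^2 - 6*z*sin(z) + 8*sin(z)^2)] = 2*((z^2 - 6*z*sin(z) + 8*sin(z)^2)*(-3*z*sin(z) + 16*sin(z)^2 + 6*cos(z) - 9) + 4*(3*z*cos(z) - z + 3*sin(z) - 4*sin(2*z))^2)/((z - 4*sin(z))^3*(z - 2*sin(z))^3)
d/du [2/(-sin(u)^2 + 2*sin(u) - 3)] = 4*(sin(u) - 1)*cos(u)/(sin(u)^2 - 2*sin(u) + 3)^2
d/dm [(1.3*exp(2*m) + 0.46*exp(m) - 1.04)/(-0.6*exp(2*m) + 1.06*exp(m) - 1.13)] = (1.654*exp(2*m) - 4.186*exp(m) + 0.5826)*exp(m)/(0.36*exp(4*m) - 1.272*exp(3*m) + 2.4796*exp(2*m) - 2.3956*exp(m) + 1.2769)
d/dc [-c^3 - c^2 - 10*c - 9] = -3*c^2 - 2*c - 10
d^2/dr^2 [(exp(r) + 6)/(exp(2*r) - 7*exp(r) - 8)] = (exp(4*r) + 31*exp(3*r) - 78*exp(2*r) + 430*exp(r) - 272)*exp(r)/(exp(6*r) - 21*exp(5*r) + 123*exp(4*r) - 7*exp(3*r) - 984*exp(2*r) - 1344*exp(r) - 512)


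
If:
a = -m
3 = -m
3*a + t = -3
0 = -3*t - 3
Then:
No Solution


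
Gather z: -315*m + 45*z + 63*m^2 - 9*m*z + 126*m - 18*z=63*m^2 - 189*m + z*(27 - 9*m)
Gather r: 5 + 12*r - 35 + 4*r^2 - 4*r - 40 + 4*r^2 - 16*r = 8*r^2 - 8*r - 70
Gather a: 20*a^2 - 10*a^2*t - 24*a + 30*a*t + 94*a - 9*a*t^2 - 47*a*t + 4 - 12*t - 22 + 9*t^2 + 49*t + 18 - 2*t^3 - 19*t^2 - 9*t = a^2*(20 - 10*t) + a*(-9*t^2 - 17*t + 70) - 2*t^3 - 10*t^2 + 28*t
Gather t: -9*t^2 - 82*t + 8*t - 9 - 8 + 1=-9*t^2 - 74*t - 16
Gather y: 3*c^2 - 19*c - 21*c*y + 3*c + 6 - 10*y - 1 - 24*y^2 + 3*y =3*c^2 - 16*c - 24*y^2 + y*(-21*c - 7) + 5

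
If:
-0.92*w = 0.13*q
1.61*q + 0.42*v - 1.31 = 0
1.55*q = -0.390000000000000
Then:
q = -0.25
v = 4.08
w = 0.04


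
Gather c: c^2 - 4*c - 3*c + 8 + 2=c^2 - 7*c + 10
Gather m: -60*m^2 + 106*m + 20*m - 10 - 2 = -60*m^2 + 126*m - 12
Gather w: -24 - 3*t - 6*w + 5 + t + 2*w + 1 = -2*t - 4*w - 18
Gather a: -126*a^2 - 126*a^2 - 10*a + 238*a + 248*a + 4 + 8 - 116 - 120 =-252*a^2 + 476*a - 224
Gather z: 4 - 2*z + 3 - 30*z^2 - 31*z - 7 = -30*z^2 - 33*z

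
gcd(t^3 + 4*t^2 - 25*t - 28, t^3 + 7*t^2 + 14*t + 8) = t + 1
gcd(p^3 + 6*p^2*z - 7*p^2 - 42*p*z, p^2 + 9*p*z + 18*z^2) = p + 6*z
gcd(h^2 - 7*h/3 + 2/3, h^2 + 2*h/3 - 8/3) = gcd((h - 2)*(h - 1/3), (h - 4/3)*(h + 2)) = 1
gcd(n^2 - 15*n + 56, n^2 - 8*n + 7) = n - 7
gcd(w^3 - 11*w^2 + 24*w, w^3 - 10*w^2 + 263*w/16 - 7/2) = w - 8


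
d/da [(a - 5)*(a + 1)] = 2*a - 4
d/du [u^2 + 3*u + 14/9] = 2*u + 3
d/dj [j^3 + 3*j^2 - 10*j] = 3*j^2 + 6*j - 10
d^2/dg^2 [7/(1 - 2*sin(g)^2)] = (-112*sin(g)^4 + 112*sin(g)^2 + 28)/cos(2*g)^3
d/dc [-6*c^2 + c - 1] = 1 - 12*c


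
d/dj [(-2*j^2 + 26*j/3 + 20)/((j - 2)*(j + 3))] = 8*(-4*j^2 - 6*j - 27)/(3*(j^4 + 2*j^3 - 11*j^2 - 12*j + 36))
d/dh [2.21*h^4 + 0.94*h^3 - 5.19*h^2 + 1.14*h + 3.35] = 8.84*h^3 + 2.82*h^2 - 10.38*h + 1.14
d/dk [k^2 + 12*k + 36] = 2*k + 12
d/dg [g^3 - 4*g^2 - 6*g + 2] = 3*g^2 - 8*g - 6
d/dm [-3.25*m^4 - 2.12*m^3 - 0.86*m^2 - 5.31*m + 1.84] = -13.0*m^3 - 6.36*m^2 - 1.72*m - 5.31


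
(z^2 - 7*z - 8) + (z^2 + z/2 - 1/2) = 2*z^2 - 13*z/2 - 17/2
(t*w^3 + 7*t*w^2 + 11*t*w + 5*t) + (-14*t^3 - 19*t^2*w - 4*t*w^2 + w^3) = -14*t^3 - 19*t^2*w + t*w^3 + 3*t*w^2 + 11*t*w + 5*t + w^3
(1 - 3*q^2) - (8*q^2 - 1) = 2 - 11*q^2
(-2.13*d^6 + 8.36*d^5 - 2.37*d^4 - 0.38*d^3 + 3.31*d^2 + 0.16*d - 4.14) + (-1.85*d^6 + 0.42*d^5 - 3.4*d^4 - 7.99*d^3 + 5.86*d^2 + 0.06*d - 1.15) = -3.98*d^6 + 8.78*d^5 - 5.77*d^4 - 8.37*d^3 + 9.17*d^2 + 0.22*d - 5.29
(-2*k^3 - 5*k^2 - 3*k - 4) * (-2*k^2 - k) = 4*k^5 + 12*k^4 + 11*k^3 + 11*k^2 + 4*k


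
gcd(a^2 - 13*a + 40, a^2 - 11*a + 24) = a - 8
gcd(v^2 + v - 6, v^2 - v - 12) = v + 3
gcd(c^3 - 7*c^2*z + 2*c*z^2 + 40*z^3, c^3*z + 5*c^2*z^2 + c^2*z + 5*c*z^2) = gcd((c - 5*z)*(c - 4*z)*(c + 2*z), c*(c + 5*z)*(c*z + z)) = 1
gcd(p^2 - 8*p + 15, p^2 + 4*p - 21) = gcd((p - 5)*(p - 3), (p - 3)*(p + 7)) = p - 3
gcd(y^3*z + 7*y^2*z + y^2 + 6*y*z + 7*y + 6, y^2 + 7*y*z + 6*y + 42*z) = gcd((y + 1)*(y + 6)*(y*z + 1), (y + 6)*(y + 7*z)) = y + 6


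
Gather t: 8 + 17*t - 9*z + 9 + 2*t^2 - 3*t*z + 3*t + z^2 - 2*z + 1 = 2*t^2 + t*(20 - 3*z) + z^2 - 11*z + 18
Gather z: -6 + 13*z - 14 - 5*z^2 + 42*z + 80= -5*z^2 + 55*z + 60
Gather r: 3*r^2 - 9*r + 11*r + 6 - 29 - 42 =3*r^2 + 2*r - 65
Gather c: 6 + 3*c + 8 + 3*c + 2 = 6*c + 16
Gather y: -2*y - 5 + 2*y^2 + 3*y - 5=2*y^2 + y - 10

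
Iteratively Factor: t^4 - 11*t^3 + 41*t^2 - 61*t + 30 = (t - 1)*(t^3 - 10*t^2 + 31*t - 30) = (t - 5)*(t - 1)*(t^2 - 5*t + 6) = (t - 5)*(t - 3)*(t - 1)*(t - 2)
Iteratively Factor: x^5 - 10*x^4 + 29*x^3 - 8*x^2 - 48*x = (x - 4)*(x^4 - 6*x^3 + 5*x^2 + 12*x) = (x - 4)*(x + 1)*(x^3 - 7*x^2 + 12*x) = (x - 4)^2*(x + 1)*(x^2 - 3*x) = (x - 4)^2*(x - 3)*(x + 1)*(x)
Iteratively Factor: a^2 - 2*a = (a)*(a - 2)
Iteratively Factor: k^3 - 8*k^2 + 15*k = (k)*(k^2 - 8*k + 15) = k*(k - 3)*(k - 5)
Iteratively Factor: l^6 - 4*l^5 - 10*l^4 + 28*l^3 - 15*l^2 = (l - 5)*(l^5 + l^4 - 5*l^3 + 3*l^2) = l*(l - 5)*(l^4 + l^3 - 5*l^2 + 3*l) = l^2*(l - 5)*(l^3 + l^2 - 5*l + 3) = l^2*(l - 5)*(l + 3)*(l^2 - 2*l + 1) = l^2*(l - 5)*(l - 1)*(l + 3)*(l - 1)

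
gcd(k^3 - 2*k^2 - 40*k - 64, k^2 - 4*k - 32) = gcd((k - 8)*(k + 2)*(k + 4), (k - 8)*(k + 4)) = k^2 - 4*k - 32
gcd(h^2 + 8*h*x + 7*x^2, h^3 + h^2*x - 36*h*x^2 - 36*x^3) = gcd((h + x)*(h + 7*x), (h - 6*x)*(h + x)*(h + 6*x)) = h + x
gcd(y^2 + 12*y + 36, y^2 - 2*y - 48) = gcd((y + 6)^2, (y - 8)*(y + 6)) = y + 6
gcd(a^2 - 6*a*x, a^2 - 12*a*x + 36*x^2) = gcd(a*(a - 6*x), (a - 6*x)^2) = -a + 6*x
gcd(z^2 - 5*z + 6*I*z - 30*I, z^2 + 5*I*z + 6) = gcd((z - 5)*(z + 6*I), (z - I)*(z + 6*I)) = z + 6*I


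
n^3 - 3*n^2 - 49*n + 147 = (n - 7)*(n - 3)*(n + 7)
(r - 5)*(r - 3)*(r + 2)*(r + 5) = r^4 - r^3 - 31*r^2 + 25*r + 150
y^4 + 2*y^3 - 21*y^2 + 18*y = y*(y - 3)*(y - 1)*(y + 6)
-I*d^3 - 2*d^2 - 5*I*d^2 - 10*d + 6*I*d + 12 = (d + 6)*(d - 2*I)*(-I*d + I)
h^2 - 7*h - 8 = (h - 8)*(h + 1)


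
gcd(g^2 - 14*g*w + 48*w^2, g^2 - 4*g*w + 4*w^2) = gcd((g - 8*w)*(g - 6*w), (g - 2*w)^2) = 1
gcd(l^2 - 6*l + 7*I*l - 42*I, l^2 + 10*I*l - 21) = l + 7*I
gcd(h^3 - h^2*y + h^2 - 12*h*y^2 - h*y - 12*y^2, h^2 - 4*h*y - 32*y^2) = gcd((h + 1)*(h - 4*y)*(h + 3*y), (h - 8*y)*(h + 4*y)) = 1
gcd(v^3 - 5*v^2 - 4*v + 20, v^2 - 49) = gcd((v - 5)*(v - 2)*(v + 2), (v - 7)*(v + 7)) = 1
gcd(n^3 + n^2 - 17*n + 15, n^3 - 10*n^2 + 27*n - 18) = n^2 - 4*n + 3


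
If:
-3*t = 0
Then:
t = 0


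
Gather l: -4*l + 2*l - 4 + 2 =-2*l - 2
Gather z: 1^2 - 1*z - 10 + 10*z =9*z - 9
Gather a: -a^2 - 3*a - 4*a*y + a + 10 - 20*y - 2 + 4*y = -a^2 + a*(-4*y - 2) - 16*y + 8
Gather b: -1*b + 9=9 - b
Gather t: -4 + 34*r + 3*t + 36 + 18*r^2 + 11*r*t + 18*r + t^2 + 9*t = 18*r^2 + 52*r + t^2 + t*(11*r + 12) + 32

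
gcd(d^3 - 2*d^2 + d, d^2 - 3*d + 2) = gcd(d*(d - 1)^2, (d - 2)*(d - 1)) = d - 1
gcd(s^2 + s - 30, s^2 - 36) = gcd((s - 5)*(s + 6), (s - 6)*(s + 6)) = s + 6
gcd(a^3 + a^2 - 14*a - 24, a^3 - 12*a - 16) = a^2 - 2*a - 8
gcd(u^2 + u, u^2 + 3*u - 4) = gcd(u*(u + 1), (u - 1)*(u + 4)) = 1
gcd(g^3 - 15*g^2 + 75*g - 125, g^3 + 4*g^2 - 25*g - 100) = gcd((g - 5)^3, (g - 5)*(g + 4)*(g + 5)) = g - 5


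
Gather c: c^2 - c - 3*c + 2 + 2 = c^2 - 4*c + 4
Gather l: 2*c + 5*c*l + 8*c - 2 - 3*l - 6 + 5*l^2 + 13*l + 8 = 10*c + 5*l^2 + l*(5*c + 10)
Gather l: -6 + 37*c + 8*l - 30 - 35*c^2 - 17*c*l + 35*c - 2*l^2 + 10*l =-35*c^2 + 72*c - 2*l^2 + l*(18 - 17*c) - 36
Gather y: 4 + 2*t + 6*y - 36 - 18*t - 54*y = -16*t - 48*y - 32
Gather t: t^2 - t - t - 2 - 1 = t^2 - 2*t - 3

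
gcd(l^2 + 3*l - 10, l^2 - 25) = l + 5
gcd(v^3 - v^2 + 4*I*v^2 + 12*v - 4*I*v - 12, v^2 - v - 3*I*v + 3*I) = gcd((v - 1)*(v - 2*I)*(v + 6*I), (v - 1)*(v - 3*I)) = v - 1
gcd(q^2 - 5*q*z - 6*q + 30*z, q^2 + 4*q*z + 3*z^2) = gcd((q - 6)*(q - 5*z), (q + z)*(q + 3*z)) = 1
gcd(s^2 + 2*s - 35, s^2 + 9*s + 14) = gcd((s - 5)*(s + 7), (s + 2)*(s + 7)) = s + 7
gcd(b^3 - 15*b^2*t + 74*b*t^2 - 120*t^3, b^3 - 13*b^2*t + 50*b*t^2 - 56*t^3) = -b + 4*t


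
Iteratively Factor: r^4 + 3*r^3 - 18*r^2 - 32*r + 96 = (r + 4)*(r^3 - r^2 - 14*r + 24) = (r + 4)^2*(r^2 - 5*r + 6) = (r - 2)*(r + 4)^2*(r - 3)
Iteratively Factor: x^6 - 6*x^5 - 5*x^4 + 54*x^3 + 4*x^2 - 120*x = (x - 5)*(x^5 - x^4 - 10*x^3 + 4*x^2 + 24*x) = (x - 5)*(x + 2)*(x^4 - 3*x^3 - 4*x^2 + 12*x) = (x - 5)*(x - 3)*(x + 2)*(x^3 - 4*x) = (x - 5)*(x - 3)*(x + 2)^2*(x^2 - 2*x) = (x - 5)*(x - 3)*(x - 2)*(x + 2)^2*(x)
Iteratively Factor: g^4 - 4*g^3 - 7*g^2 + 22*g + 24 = (g - 3)*(g^3 - g^2 - 10*g - 8) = (g - 3)*(g + 1)*(g^2 - 2*g - 8) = (g - 3)*(g + 1)*(g + 2)*(g - 4)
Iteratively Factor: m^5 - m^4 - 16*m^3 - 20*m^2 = (m)*(m^4 - m^3 - 16*m^2 - 20*m) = m^2*(m^3 - m^2 - 16*m - 20) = m^2*(m - 5)*(m^2 + 4*m + 4) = m^2*(m - 5)*(m + 2)*(m + 2)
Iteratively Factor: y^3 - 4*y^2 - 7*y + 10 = (y - 1)*(y^2 - 3*y - 10) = (y - 5)*(y - 1)*(y + 2)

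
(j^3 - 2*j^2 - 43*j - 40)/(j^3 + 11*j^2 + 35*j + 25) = (j - 8)/(j + 5)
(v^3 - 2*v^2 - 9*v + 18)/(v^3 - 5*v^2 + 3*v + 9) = (v^2 + v - 6)/(v^2 - 2*v - 3)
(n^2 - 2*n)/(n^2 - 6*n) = (n - 2)/(n - 6)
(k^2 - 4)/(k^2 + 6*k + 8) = (k - 2)/(k + 4)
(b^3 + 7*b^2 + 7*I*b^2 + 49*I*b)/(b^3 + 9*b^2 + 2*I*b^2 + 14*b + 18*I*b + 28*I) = b*(b + 7*I)/(b^2 + 2*b*(1 + I) + 4*I)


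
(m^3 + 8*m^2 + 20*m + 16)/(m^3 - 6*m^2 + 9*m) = (m^3 + 8*m^2 + 20*m + 16)/(m*(m^2 - 6*m + 9))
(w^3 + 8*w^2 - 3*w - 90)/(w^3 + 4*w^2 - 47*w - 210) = (w - 3)/(w - 7)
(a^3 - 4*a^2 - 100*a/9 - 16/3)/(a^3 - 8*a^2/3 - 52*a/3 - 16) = (a + 2/3)/(a + 2)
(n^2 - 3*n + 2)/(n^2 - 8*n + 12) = (n - 1)/(n - 6)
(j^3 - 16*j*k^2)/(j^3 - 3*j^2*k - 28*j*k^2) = (j - 4*k)/(j - 7*k)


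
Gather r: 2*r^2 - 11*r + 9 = 2*r^2 - 11*r + 9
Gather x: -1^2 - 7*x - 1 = -7*x - 2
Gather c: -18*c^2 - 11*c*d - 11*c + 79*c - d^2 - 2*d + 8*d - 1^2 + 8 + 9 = -18*c^2 + c*(68 - 11*d) - d^2 + 6*d + 16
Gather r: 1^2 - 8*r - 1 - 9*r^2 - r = -9*r^2 - 9*r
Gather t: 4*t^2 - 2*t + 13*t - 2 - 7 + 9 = 4*t^2 + 11*t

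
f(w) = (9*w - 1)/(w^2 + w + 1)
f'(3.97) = -0.29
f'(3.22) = -0.36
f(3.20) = 1.93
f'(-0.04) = 10.71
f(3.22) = 1.92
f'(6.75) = -0.14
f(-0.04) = -1.41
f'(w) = (-2*w - 1)*(9*w - 1)/(w^2 + w + 1)^2 + 9/(w^2 + w + 1)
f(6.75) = 1.12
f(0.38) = 1.59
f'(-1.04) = -1.67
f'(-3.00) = -1.57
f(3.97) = 1.68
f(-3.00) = -4.00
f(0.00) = -1.00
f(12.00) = 0.68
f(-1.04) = -9.95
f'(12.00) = -0.05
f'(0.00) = 10.00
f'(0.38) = 4.07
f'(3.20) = -0.36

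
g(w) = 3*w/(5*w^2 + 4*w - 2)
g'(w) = 3*w*(-10*w - 4)/(5*w^2 + 4*w - 2)^2 + 3/(5*w^2 + 4*w - 2) = 3*(-5*w^2 - 2)/(25*w^4 + 40*w^3 - 4*w^2 - 16*w + 4)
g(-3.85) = -0.20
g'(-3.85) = -0.07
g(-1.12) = 16.15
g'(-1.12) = -573.59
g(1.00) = 0.43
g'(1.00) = -0.43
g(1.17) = 0.37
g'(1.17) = -0.29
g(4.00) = 0.13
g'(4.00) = -0.03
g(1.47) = 0.30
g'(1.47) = -0.18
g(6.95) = 0.08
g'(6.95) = -0.01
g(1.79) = 0.25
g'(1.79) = -0.12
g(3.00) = 0.16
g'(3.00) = -0.05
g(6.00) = 0.09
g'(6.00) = -0.01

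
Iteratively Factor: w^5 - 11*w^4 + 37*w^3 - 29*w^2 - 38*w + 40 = (w - 1)*(w^4 - 10*w^3 + 27*w^2 - 2*w - 40) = (w - 2)*(w - 1)*(w^3 - 8*w^2 + 11*w + 20) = (w - 4)*(w - 2)*(w - 1)*(w^2 - 4*w - 5) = (w - 4)*(w - 2)*(w - 1)*(w + 1)*(w - 5)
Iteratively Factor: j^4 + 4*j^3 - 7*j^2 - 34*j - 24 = (j + 4)*(j^3 - 7*j - 6) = (j + 1)*(j + 4)*(j^2 - j - 6) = (j + 1)*(j + 2)*(j + 4)*(j - 3)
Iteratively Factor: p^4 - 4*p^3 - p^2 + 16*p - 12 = (p - 1)*(p^3 - 3*p^2 - 4*p + 12) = (p - 1)*(p + 2)*(p^2 - 5*p + 6) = (p - 3)*(p - 1)*(p + 2)*(p - 2)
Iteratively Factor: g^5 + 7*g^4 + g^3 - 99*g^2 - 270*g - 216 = (g + 2)*(g^4 + 5*g^3 - 9*g^2 - 81*g - 108) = (g - 4)*(g + 2)*(g^3 + 9*g^2 + 27*g + 27) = (g - 4)*(g + 2)*(g + 3)*(g^2 + 6*g + 9) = (g - 4)*(g + 2)*(g + 3)^2*(g + 3)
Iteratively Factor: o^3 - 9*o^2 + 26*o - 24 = (o - 4)*(o^2 - 5*o + 6) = (o - 4)*(o - 3)*(o - 2)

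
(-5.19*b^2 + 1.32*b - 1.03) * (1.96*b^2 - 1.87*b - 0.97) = -10.1724*b^4 + 12.2925*b^3 + 0.547099999999999*b^2 + 0.6457*b + 0.9991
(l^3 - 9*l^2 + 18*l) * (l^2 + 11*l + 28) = l^5 + 2*l^4 - 53*l^3 - 54*l^2 + 504*l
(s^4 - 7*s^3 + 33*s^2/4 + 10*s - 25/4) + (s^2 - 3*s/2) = s^4 - 7*s^3 + 37*s^2/4 + 17*s/2 - 25/4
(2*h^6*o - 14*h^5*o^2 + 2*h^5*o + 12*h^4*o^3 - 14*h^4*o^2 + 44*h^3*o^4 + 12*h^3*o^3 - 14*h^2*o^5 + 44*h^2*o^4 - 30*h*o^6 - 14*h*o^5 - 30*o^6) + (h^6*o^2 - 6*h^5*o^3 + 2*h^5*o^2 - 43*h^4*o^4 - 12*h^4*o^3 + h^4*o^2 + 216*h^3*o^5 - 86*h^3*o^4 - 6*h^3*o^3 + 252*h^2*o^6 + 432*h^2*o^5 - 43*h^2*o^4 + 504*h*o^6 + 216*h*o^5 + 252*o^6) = h^6*o^2 + 2*h^6*o - 6*h^5*o^3 - 12*h^5*o^2 + 2*h^5*o - 43*h^4*o^4 - 13*h^4*o^2 + 216*h^3*o^5 - 42*h^3*o^4 + 6*h^3*o^3 + 252*h^2*o^6 + 418*h^2*o^5 + h^2*o^4 + 474*h*o^6 + 202*h*o^5 + 222*o^6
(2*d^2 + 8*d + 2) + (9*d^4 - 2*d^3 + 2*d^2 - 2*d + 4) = 9*d^4 - 2*d^3 + 4*d^2 + 6*d + 6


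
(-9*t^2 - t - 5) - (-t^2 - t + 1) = -8*t^2 - 6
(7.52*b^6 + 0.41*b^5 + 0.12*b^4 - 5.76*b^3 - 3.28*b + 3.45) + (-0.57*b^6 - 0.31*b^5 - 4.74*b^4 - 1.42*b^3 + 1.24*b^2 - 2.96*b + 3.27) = 6.95*b^6 + 0.1*b^5 - 4.62*b^4 - 7.18*b^3 + 1.24*b^2 - 6.24*b + 6.72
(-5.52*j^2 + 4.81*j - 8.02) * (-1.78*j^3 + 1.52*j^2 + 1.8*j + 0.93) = 9.8256*j^5 - 16.9522*j^4 + 11.6508*j^3 - 8.666*j^2 - 9.9627*j - 7.4586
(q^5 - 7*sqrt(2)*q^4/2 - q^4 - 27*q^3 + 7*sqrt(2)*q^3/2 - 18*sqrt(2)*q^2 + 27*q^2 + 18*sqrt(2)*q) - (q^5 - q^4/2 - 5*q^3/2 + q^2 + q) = -7*sqrt(2)*q^4/2 - q^4/2 - 49*q^3/2 + 7*sqrt(2)*q^3/2 - 18*sqrt(2)*q^2 + 26*q^2 - q + 18*sqrt(2)*q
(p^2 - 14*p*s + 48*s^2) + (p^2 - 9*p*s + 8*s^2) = 2*p^2 - 23*p*s + 56*s^2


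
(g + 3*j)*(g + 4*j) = g^2 + 7*g*j + 12*j^2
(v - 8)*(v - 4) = v^2 - 12*v + 32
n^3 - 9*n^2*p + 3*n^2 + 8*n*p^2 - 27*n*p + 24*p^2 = (n + 3)*(n - 8*p)*(n - p)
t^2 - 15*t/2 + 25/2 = (t - 5)*(t - 5/2)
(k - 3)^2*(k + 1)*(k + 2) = k^4 - 3*k^3 - 7*k^2 + 15*k + 18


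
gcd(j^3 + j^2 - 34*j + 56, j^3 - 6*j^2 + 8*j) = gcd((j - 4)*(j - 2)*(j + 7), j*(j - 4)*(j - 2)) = j^2 - 6*j + 8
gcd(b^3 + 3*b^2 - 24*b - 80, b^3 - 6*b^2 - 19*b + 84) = b + 4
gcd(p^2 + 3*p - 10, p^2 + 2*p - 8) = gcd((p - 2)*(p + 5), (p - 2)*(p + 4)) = p - 2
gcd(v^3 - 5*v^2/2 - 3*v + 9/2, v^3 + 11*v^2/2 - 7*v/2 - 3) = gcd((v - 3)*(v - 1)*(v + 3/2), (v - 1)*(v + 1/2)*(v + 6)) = v - 1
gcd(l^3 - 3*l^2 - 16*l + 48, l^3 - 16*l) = l^2 - 16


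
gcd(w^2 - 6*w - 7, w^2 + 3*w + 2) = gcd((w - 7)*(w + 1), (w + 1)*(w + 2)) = w + 1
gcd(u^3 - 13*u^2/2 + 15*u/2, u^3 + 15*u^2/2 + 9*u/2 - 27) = u - 3/2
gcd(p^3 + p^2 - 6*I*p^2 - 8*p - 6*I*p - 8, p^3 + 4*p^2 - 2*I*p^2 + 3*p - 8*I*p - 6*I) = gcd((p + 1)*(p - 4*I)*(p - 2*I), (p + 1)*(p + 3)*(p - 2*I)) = p^2 + p*(1 - 2*I) - 2*I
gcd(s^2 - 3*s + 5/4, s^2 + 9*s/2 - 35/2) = s - 5/2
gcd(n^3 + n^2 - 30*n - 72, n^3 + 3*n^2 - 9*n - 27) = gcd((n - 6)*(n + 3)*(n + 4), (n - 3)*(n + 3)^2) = n + 3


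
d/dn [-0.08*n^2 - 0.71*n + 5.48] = -0.16*n - 0.71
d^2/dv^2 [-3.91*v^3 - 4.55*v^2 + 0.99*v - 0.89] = -23.46*v - 9.1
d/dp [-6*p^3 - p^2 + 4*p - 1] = -18*p^2 - 2*p + 4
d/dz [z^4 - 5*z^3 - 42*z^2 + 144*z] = 4*z^3 - 15*z^2 - 84*z + 144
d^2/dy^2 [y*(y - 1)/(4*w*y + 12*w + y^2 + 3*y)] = 2*(y*(y - 1)*(4*w + 2*y + 3)^2 - (y*(y - 1) + y*(4*w + 2*y + 3) + (y - 1)*(4*w + 2*y + 3))*(4*w*y + 12*w + y^2 + 3*y) + (4*w*y + 12*w + y^2 + 3*y)^2)/(4*w*y + 12*w + y^2 + 3*y)^3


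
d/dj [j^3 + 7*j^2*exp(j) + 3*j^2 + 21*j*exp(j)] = 7*j^2*exp(j) + 3*j^2 + 35*j*exp(j) + 6*j + 21*exp(j)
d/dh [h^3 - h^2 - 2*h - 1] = 3*h^2 - 2*h - 2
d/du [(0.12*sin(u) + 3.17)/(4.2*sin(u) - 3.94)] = -13.7868*cos(u)/(4.2*sin(u) - 3.94)^2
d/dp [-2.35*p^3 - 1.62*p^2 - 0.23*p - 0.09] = -7.05*p^2 - 3.24*p - 0.23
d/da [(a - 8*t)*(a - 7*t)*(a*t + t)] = t*(3*a^2 - 30*a*t + 2*a + 56*t^2 - 15*t)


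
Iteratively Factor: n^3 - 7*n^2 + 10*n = (n - 2)*(n^2 - 5*n) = n*(n - 2)*(n - 5)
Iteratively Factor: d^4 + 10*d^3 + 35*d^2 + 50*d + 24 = (d + 1)*(d^3 + 9*d^2 + 26*d + 24) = (d + 1)*(d + 3)*(d^2 + 6*d + 8) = (d + 1)*(d + 3)*(d + 4)*(d + 2)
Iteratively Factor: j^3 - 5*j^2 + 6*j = (j)*(j^2 - 5*j + 6) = j*(j - 2)*(j - 3)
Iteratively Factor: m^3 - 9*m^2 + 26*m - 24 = (m - 4)*(m^2 - 5*m + 6) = (m - 4)*(m - 2)*(m - 3)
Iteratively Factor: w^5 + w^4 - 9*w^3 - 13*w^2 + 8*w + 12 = (w - 1)*(w^4 + 2*w^3 - 7*w^2 - 20*w - 12) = (w - 1)*(w + 2)*(w^3 - 7*w - 6) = (w - 3)*(w - 1)*(w + 2)*(w^2 + 3*w + 2) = (w - 3)*(w - 1)*(w + 1)*(w + 2)*(w + 2)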